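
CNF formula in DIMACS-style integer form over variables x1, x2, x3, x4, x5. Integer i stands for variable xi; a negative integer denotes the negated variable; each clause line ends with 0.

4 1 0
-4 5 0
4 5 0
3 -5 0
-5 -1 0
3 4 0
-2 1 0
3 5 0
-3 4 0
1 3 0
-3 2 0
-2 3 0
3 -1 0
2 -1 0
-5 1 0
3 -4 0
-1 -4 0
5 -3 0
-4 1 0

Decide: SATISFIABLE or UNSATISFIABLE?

UNSATISFIABLE

x3 = True:
  propagation gives x4=True, x5=True, x1=False; an empty clause results — contradiction.
x3 = False:
  propagation gives x5=False; an empty clause results — contradiction.
Every branch closes, so no satisfying assignment exists.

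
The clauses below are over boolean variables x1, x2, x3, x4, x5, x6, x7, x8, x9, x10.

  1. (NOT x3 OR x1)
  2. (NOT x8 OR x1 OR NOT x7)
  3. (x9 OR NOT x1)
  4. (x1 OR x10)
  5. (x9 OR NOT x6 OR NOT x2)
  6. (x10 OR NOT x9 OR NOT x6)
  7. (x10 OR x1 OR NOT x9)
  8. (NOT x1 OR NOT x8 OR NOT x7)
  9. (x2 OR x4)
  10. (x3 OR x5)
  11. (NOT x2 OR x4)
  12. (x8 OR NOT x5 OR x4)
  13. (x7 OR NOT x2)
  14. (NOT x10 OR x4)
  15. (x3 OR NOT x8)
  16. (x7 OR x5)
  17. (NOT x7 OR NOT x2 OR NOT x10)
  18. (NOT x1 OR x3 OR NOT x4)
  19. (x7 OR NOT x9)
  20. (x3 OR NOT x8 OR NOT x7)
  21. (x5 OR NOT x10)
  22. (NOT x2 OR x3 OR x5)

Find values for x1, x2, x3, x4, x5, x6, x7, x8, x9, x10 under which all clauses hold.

x6 occurs only negated in the remaining clauses — set x6 = False.
Try x1 = False.
  then x3 is forced to False.
  then x10 is forced to True.
  then x5 is forced to True.
  then x4 is forced to True.
  then x8 is forced to False.
Try x2 = False.
Set x7 = False and propagate.
  then x9 is forced to False.
Every clause has at least one true literal under this assignment.

x1 = 0, x2 = 0, x3 = 0, x4 = 1, x5 = 1, x6 = 0, x7 = 0, x8 = 0, x9 = 0, x10 = 1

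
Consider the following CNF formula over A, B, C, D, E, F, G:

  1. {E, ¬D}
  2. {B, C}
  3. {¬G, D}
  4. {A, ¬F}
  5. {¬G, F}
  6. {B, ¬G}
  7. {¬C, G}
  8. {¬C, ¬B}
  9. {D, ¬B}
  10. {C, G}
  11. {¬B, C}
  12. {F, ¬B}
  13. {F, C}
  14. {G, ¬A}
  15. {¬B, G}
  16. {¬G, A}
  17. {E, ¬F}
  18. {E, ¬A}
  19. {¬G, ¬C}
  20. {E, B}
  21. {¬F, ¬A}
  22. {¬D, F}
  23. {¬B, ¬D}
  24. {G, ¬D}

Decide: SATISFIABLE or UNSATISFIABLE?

UNSATISFIABLE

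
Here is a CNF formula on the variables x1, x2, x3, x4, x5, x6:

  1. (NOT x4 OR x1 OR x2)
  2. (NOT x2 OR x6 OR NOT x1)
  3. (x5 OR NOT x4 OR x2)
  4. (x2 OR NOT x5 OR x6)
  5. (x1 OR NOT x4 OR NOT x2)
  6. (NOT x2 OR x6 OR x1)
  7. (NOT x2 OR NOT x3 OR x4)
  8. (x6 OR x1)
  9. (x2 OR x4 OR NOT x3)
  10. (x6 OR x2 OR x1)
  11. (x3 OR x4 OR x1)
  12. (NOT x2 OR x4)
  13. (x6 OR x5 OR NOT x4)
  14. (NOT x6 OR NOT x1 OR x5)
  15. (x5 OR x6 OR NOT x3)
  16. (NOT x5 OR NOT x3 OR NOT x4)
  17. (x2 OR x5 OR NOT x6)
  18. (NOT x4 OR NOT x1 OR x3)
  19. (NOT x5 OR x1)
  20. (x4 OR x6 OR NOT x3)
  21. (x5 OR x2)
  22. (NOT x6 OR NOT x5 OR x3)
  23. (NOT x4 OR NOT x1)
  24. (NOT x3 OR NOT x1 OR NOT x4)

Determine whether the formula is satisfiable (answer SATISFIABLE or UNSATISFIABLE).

x4 = True:
  propagation gives x1=False, x2=True; an empty clause results — contradiction.
x4 = False:
  propagation gives x2=False, x3=False, x1=True, x5=True; an empty clause results — contradiction.
Every branch closes, so no satisfying assignment exists.

UNSATISFIABLE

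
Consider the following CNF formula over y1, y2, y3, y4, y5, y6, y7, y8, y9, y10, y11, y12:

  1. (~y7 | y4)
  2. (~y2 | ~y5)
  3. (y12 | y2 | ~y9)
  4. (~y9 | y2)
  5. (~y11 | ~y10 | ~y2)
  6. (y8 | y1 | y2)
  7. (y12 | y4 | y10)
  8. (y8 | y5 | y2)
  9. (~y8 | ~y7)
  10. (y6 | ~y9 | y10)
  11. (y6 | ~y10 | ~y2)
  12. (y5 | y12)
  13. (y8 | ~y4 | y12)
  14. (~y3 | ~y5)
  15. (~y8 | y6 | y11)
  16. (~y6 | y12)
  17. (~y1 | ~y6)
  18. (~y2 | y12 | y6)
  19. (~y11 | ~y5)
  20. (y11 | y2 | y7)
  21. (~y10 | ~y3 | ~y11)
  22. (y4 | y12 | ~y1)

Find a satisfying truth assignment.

y1 = T, y2 = T, y3 = T, y4 = T, y5 = F, y6 = F, y7 = F, y8 = F, y9 = F, y10 = F, y11 = F, y12 = T

Check each clause:
  1. (~y7 | y4) — ~y7 is true.
  2. (~y5 | ~y2) — ~y5 is true.
  3. (y12 | ~y9 | y2) — y2 is true.
  4. (~y9 | y2) — y2 is true.
  5. (~y11 | ~y10 | ~y2) — ~y11 is true.
  6. (y8 | y2 | y1) — y1 is true.
  7. (y10 | y4 | y12) — y12 is true.
  8. (y8 | y2 | y5) — y2 is true.
  9. (~y8 | ~y7) — ~y8 is true.
  10. (~y9 | y10 | y6) — ~y9 is true.
  11. (~y10 | ~y2 | y6) — ~y10 is true.
  12. (y5 | y12) — y12 is true.
  13. (y8 | y12 | ~y4) — y12 is true.
  14. (~y3 | ~y5) — ~y5 is true.
  15. (~y8 | y6 | y11) — ~y8 is true.
  16. (y12 | ~y6) — ~y6 is true.
  17. (~y6 | ~y1) — ~y6 is true.
  18. (y6 | y12 | ~y2) — y12 is true.
  19. (~y11 | ~y5) — ~y5 is true.
  20. (y7 | y2 | y11) — y2 is true.
  21. (~y11 | ~y10 | ~y3) — ~y11 is true.
  22. (y12 | ~y1 | y4) — y4 is true.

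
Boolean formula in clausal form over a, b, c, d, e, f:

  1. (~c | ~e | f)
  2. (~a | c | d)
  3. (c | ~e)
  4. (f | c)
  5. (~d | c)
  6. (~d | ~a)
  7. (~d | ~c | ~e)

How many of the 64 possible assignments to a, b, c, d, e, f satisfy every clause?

Case analysis on c and d:
  c=T, d=T: remaining (a,b,e,f) ∈ {(F,F,F,F); (F,F,F,T); (F,T,F,F); (F,T,F,T)} — 4.
  c=T, d=F: a, b free; 3 ways for (e,f) × 2^2 = 12.
  c=F, d=T: a clause becomes empty — 0.
  c=F, d=F: remaining (a,b,e,f) ∈ {(F,F,F,T); (F,T,F,T)} — 2.
Total: 4 + 12 + 0 + 2 = 18.

18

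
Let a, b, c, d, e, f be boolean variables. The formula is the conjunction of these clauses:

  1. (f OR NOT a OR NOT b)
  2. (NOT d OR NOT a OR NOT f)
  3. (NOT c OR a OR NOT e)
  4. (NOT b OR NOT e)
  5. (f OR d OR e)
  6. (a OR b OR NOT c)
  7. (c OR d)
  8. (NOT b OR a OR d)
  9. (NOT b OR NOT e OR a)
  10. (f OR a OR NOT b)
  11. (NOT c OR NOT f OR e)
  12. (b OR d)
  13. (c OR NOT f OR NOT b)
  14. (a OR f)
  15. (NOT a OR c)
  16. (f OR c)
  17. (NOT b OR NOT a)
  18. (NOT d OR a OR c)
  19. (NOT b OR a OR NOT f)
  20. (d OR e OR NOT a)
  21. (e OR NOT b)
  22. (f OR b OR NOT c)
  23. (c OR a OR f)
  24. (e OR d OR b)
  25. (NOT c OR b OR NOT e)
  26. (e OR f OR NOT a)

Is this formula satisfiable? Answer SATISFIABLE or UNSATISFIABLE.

a = True:
  propagation gives c=True, b=False, d=True, f=False; an empty clause results — contradiction.
a = False:
  propagation gives f=True, b=False, c=False, d=True; an empty clause results — contradiction.
Every branch closes, so no satisfying assignment exists.

UNSATISFIABLE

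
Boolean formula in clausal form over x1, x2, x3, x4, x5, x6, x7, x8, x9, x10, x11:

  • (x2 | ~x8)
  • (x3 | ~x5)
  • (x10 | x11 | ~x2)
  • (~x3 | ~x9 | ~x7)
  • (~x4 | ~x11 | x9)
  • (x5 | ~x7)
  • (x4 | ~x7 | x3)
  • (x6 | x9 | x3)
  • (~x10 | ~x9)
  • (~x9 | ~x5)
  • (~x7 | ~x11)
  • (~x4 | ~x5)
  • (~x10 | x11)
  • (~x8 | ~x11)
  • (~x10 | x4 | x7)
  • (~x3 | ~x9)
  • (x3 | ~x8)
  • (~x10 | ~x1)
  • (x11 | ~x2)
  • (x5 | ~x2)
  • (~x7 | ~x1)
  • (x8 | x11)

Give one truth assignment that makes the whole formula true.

Pure literal: x1 appears only negated; assign x1 = False.
Try x2 = False.
  then x8 is forced to False.
  then x11 is forced to True.
  then x7 is forced to False.
Try x3 = True.
  then x9 is forced to False.
  then x4 is forced to False.
  then x10 is forced to False.
x5, x6 are now unconstrained; take x5 = False, x6 = False.

x1=False, x2=False, x3=True, x4=False, x5=False, x6=False, x7=False, x8=False, x9=False, x10=False, x11=True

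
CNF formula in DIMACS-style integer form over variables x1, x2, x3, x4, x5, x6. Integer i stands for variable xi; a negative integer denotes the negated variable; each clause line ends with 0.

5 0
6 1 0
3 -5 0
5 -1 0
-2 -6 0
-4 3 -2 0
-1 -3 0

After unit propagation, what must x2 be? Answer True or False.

False

(x5) stands alone — x5 = True.
In (¬x5 ∨ x3), ¬x5 is now false; x3 must hold, so x3 = True.
(¬x3 ∨ ¬x1) with x3 = True leaves only ¬x1, so x1 = False.
(x6 ∨ x1) with x1 = False leaves only x6, so x6 = True.
From (¬x6 ∨ ¬x2) and x6 = True: x2 = False.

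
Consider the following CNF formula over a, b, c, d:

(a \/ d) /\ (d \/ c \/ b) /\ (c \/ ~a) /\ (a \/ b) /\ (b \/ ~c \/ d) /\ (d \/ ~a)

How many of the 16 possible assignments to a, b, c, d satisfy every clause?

4

The models are:
  a=0 b=1 c=0 d=1
  a=0 b=1 c=1 d=1
  a=1 b=0 c=1 d=1
  a=1 b=1 c=1 d=1
Count: 4.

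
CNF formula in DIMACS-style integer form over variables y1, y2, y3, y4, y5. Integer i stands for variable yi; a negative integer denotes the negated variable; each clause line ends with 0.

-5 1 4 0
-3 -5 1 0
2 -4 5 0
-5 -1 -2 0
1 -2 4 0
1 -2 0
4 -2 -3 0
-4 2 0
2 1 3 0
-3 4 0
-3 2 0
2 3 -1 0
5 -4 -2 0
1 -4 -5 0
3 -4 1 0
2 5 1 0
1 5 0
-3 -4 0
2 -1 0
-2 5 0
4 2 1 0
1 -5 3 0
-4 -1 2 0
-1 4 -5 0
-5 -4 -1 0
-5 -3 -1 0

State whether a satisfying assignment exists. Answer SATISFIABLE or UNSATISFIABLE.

UNSATISFIABLE

y1 = True:
  propagation gives y2=True, y5=False; an empty clause results — contradiction.
y1 = False:
  propagation gives y2=False, y4=False; an empty clause results — contradiction.
Every branch closes, so no satisfying assignment exists.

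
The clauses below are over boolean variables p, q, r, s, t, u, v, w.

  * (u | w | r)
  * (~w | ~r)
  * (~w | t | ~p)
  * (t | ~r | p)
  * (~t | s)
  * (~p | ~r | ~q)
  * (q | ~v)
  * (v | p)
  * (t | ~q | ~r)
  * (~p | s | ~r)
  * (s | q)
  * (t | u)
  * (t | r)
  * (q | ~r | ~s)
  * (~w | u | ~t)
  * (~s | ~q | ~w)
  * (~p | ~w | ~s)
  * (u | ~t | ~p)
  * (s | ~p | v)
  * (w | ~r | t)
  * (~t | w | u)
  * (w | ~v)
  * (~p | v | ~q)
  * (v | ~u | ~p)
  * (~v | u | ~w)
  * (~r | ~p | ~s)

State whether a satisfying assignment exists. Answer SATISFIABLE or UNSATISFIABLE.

p = True:
  w = True:
    propagation gives r=False, t=True, s=True; an empty clause results — contradiction.
  w = False:
    propagation gives v=False, s=True, q=False, r=False; an empty clause results — contradiction.
p = False:
  propagation gives v=True, q=True, w=True, r=False; an empty clause results — contradiction.
Every branch closes, so no satisfying assignment exists.

UNSATISFIABLE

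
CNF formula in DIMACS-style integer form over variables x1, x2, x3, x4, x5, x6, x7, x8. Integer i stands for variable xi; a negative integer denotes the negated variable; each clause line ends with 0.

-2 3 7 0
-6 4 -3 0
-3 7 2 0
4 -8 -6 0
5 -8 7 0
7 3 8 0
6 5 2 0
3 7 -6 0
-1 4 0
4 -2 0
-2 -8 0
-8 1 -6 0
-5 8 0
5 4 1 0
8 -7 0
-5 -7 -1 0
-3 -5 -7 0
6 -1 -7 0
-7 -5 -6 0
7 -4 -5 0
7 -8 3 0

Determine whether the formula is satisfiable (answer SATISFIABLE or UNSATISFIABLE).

SATISFIABLE

Set x1 = True and propagate.
  then x4 is forced to True.
Set x2 = False and propagate.
The remaining clauses are satisfied by x3 = True, x5 = False, x6 = True, x7 = True, x8 = True.
Every clause has at least one true literal under this assignment.
So x1=True, x2=False, x3=True, x4=True, x5=False, x6=True, x7=True, x8=True is a satisfying assignment.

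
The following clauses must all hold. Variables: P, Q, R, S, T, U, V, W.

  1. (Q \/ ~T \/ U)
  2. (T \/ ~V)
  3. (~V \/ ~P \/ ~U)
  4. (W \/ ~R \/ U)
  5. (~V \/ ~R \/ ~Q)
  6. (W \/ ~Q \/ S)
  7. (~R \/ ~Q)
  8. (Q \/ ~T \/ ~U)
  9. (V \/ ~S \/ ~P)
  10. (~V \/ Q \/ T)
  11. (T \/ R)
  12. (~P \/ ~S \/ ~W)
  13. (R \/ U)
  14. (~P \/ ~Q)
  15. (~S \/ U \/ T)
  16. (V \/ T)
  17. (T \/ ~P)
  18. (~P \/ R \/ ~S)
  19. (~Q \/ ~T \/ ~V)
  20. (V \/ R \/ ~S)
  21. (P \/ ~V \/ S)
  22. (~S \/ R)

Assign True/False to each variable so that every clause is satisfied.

Set P = False and propagate.
Set Q = True and propagate.
  then R is forced to False.
  then T is forced to True.
  then U is forced to True.
  then V is forced to False.
  then S is forced to False.
  then W is forced to True.

P = False, Q = True, R = False, S = False, T = True, U = True, V = False, W = True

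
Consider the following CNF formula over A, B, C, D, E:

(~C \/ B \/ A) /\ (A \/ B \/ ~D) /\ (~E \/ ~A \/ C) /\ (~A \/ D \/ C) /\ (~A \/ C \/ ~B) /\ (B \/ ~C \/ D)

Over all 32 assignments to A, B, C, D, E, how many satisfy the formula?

17

Split on A, then C.
  A=T, C=T: E free; 3 ways for (B,D) × 2^1 = 6.
  A=T, C=F: remaining (B,D,E) ∈ {(F,T,F)} — 1.
  A=F, C=T: remaining (B,D,E) ∈ {(T,F,F); (T,F,T); (T,T,F); (T,T,T)} — 4.
  A=F, C=F: E free; 3 ways for (B,D) × 2^1 = 6.
Total: 6 + 1 + 4 + 6 = 17.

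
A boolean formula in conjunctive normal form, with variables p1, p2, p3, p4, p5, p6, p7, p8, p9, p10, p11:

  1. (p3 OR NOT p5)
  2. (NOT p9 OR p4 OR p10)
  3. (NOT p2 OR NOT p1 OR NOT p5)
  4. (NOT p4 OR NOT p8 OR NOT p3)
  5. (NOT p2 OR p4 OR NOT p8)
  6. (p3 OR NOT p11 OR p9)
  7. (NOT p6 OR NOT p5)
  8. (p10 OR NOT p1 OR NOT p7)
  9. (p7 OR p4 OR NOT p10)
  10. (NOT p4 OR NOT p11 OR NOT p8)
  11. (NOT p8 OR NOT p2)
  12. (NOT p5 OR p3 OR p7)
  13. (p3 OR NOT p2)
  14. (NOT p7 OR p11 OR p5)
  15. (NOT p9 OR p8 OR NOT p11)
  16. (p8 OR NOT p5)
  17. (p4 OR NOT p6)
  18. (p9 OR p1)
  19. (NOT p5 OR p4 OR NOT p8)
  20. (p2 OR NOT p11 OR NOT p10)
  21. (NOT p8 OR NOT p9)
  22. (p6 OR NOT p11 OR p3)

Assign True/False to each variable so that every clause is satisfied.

Set p1 = True and propagate.
Set p2 = False and propagate.
For the remaining variables, p3 = False, p4 = True, p5 = False, p6 = True, p7 = False, p8 = False, p9 = True, p10 = False, p11 = False works.

p1 = 1, p2 = 0, p3 = 0, p4 = 1, p5 = 0, p6 = 1, p7 = 0, p8 = 0, p9 = 1, p10 = 0, p11 = 0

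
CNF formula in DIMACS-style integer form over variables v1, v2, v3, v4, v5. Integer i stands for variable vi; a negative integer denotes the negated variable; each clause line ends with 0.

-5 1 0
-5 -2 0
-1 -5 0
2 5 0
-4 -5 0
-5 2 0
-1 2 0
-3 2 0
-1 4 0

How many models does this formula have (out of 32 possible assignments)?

Satisfying assignments:
  v1=0 v2=1 v3=0 v4=0 v5=0
  v1=0 v2=1 v3=0 v4=1 v5=0
  v1=0 v2=1 v3=1 v4=0 v5=0
  v1=0 v2=1 v3=1 v4=1 v5=0
  v1=1 v2=1 v3=0 v4=1 v5=0
  v1=1 v2=1 v3=1 v4=1 v5=0
Count: 6.

6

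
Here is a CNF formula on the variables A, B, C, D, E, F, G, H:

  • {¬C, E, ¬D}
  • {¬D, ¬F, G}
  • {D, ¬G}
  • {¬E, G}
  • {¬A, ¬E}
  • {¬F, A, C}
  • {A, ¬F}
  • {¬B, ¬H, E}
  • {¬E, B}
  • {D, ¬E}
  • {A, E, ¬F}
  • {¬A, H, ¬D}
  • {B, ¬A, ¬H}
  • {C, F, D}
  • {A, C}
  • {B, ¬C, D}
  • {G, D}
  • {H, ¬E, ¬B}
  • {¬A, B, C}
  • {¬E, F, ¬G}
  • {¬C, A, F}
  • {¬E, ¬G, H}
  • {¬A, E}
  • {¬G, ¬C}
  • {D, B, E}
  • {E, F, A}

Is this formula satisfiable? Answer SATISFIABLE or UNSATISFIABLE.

E = True:
  propagation gives G=True, D=True, A=False, F=False; an empty clause results — contradiction.
E = False:
  propagation gives A=False, F=False; an empty clause results — contradiction.
Every branch closes, so no satisfying assignment exists.

UNSATISFIABLE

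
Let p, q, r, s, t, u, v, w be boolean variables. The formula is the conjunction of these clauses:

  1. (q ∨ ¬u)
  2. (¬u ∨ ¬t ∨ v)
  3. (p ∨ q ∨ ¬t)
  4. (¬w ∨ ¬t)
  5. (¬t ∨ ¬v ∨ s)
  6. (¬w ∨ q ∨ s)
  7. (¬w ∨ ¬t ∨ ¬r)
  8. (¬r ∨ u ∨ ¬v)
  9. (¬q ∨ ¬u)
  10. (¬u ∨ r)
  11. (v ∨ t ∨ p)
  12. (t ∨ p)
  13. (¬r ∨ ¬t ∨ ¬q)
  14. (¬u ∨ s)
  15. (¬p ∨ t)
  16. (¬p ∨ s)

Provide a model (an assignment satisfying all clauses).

p=T  q=T  r=F  s=T  t=T  u=F  v=F  w=F

Pure literal: s appears only positively; assign s = True.
Pure literal: w appears only negated; assign w = False.
Branch on p: take p = True.
  then t is forced to True.
Branch on q: take q = True.
  then u is forced to False.
  then r is forced to False.
v is now unconstrained; take v = False.
Check each clause:
  1. (q ∨ ¬u) — q is true.
  2. (¬t ∨ v ∨ ¬u) — ¬u is true.
  3. (p ∨ q ∨ ¬t) — p is true.
  4. (¬t ∨ ¬w) — ¬w is true.
  5. (¬t ∨ s ∨ ¬v) — ¬v is true.
  6. (¬w ∨ s ∨ q) — ¬w is true.
  7. (¬t ∨ ¬w ∨ ¬r) — ¬w is true.
  8. (¬v ∨ ¬r ∨ u) — ¬v is true.
  9. (¬q ∨ ¬u) — ¬u is true.
  10. (r ∨ ¬u) — ¬u is true.
  11. (p ∨ v ∨ t) — p is true.
  12. (t ∨ p) — p is true.
  13. (¬q ∨ ¬r ∨ ¬t) — ¬r is true.
  14. (¬u ∨ s) — ¬u is true.
  15. (¬p ∨ t) — t is true.
  16. (s ∨ ¬p) — s is true.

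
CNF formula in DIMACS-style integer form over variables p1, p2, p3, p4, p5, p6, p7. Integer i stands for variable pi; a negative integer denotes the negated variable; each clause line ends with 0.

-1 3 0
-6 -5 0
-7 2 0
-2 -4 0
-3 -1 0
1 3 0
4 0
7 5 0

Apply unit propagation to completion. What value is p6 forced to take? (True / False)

False

(p4) stands alone — p4 = True.
In (NOT p2 OR NOT p4), NOT p4 is now false; NOT p2 must hold, so p2 = False.
From (NOT p7 OR p2) and p2 = False: p7 = False.
(p5 OR p7) with p7 = False leaves only p5, so p5 = True.
(NOT p6 OR NOT p5): since p5 = True, the clause reduces to (NOT p6). p6 = False.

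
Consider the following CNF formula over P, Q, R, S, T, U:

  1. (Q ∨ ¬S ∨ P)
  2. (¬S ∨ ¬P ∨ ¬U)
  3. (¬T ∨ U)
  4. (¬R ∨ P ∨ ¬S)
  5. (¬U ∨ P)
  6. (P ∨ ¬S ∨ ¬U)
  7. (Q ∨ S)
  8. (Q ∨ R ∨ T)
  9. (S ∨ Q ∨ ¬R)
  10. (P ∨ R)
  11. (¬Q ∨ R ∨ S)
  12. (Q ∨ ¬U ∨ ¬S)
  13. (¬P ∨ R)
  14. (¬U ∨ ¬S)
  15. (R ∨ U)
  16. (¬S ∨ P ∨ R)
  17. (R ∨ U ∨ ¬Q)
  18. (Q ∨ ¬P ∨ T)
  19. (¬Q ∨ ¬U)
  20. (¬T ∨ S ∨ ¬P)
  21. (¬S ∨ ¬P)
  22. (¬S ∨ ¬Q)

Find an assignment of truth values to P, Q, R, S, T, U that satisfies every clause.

P=True  Q=True  R=True  S=False  T=False  U=False

Try P = True.
  then R is forced to True.
  then S is forced to False.
  then Q is forced to True.
  then U is forced to False.
  then T is forced to False.
Every clause has at least one true literal under this assignment.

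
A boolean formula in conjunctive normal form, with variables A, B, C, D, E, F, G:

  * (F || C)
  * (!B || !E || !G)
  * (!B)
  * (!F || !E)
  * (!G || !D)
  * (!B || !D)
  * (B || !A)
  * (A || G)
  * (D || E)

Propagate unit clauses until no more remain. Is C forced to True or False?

True

Unit clause (!B) sets B = False.
(B || !A) with B = False leaves only !A, so A = False.
(G || A) with A = False leaves only G, so G = True.
In (!D || !G), !G is now false; !D must hold, so D = False.
(D || E): since D = False, the clause reduces to (E). E = True.
In (!F || !E), !E is now false; !F must hold, so F = False.
(F || C): since F = False, the clause reduces to (C). C = True.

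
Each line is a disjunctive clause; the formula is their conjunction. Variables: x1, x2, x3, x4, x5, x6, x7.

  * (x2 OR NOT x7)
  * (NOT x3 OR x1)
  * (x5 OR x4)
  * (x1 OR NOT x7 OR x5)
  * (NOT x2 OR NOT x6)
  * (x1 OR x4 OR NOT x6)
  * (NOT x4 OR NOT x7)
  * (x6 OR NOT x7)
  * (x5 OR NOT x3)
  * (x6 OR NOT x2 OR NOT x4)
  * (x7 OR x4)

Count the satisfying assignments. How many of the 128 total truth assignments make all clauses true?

10

Case analysis on x4 and x7:
  x4=T, x7=T: a clause becomes empty — 0.
  x4=T, x7=F: x6 free; 5 ways for (x1,x2,x3,x5) × 2^1 = 10.
  x4=F, x7=T: a clause becomes empty — 0.
  x4=F, x7=F: a clause becomes empty — 0.
Total: 0 + 10 + 0 + 0 = 10.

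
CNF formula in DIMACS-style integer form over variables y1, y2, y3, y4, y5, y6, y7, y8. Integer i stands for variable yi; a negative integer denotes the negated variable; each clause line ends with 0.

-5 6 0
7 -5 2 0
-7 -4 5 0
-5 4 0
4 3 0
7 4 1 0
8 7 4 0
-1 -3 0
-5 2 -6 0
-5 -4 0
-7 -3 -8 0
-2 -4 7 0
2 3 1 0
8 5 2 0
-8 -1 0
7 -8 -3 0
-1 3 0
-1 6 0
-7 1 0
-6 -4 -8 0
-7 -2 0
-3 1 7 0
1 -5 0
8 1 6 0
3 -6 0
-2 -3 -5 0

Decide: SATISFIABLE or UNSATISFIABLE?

y1 = True:
  propagation gives y3=False; an empty clause results — contradiction.
y1 = False:
  propagation gives y7=False, y4=True, y5=False, y2=False; an empty clause results — contradiction.
Every branch closes, so no satisfying assignment exists.

UNSATISFIABLE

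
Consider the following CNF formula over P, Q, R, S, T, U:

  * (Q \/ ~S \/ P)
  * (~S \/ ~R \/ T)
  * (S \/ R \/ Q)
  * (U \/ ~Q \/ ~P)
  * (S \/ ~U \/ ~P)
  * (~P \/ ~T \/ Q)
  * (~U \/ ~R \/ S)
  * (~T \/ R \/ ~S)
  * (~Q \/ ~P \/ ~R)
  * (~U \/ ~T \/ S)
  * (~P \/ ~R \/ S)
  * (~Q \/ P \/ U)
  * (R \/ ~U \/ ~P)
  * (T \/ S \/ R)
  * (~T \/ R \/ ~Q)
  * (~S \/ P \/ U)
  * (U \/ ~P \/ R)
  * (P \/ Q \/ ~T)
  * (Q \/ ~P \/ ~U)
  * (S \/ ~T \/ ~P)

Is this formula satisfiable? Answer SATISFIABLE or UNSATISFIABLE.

SATISFIABLE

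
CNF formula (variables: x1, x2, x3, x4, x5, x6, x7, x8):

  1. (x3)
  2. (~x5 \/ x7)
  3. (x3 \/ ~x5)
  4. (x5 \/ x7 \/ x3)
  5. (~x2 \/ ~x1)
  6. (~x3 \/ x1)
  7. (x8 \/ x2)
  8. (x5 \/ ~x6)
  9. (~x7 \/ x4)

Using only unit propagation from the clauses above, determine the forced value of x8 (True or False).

True

(x3) is a unit clause: x3 = True.
(~x3 \/ x1): since x3 = True, the clause reduces to (x1). x1 = True.
(~x2 \/ ~x1) with x1 = True leaves only ~x2, so x2 = False.
(x2 \/ x8): since x2 = False, the clause reduces to (x8). x8 = True.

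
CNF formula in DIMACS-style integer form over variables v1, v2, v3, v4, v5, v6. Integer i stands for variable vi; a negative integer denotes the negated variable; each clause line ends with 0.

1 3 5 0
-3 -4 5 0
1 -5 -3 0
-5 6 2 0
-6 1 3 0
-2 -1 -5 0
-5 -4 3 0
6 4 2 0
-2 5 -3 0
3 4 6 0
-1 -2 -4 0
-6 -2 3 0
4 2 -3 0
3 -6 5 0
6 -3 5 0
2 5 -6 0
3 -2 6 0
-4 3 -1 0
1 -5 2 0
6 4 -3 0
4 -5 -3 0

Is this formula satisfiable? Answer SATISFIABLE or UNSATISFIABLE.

SATISFIABLE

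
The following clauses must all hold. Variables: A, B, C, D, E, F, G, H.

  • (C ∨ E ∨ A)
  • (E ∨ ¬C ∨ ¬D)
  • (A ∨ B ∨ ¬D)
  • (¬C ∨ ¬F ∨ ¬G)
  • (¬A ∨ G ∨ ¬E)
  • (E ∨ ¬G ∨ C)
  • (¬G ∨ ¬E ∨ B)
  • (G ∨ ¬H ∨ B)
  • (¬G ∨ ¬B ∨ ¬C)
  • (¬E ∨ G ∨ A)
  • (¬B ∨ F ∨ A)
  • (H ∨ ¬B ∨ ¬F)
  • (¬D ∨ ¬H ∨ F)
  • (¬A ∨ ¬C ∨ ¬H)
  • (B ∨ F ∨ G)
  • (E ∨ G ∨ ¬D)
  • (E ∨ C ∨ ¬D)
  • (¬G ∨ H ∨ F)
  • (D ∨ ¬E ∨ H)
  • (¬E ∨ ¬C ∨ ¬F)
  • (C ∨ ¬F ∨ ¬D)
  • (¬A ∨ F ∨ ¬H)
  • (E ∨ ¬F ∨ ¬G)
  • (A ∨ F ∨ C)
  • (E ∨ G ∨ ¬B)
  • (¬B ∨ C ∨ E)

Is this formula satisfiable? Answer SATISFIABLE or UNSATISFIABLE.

Branch on A: take A = False.
Try B = False.
  then D is forced to False.
Branch on C: take C = True.
For the remaining variables, E = False, F = False, G = True, H = True works.
So A = False  B = False  C = True  D = False  E = False  F = False  G = True  H = True is a satisfying assignment.

SATISFIABLE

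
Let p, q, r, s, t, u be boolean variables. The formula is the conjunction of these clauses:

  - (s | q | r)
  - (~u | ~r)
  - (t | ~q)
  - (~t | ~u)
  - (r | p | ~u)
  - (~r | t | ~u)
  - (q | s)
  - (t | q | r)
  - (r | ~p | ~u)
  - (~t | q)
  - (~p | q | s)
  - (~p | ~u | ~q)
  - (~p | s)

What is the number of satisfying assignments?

The models are:
  p=0 q=0 r=1 s=1 t=0 u=0
  p=0 q=1 r=0 s=0 t=1 u=0
  p=0 q=1 r=0 s=1 t=1 u=0
  p=0 q=1 r=1 s=0 t=1 u=0
  p=0 q=1 r=1 s=1 t=1 u=0
  p=1 q=0 r=1 s=1 t=0 u=0
  p=1 q=1 r=0 s=1 t=1 u=0
  p=1 q=1 r=1 s=1 t=1 u=0
That's 8 in total.

8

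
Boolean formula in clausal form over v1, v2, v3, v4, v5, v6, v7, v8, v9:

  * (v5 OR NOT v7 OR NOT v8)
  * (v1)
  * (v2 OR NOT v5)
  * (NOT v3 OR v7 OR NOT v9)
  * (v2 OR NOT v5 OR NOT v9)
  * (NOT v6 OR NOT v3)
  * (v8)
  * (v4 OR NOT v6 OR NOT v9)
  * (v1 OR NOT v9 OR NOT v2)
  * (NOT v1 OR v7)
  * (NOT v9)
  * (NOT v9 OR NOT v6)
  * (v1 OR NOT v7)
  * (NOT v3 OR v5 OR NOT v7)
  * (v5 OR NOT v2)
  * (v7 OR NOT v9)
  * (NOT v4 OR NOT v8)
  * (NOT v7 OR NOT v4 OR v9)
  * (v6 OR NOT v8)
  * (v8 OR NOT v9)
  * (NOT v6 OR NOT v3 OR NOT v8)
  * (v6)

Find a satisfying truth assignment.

v1=True, v2=True, v3=False, v4=False, v5=True, v6=True, v7=True, v8=True, v9=False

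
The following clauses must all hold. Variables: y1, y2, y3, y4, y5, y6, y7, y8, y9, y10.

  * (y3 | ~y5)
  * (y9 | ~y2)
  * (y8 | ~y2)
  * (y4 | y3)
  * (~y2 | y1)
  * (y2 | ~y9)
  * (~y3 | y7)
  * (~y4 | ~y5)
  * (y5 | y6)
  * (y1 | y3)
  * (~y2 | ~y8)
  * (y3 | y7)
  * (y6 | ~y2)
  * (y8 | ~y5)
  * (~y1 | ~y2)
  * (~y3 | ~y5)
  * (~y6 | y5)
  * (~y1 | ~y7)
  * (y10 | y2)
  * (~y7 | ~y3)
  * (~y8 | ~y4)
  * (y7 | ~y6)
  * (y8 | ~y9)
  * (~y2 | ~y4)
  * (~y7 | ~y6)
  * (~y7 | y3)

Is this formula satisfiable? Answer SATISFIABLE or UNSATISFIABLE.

UNSATISFIABLE

y2 = True:
  propagation gives y9=True, y8=True; an empty clause results — contradiction.
y2 = False:
  y3 = True:
    propagation gives y7=True; an empty clause results — contradiction.
  y3 = False:
    propagation gives y5=False, y4=True, y6=True; an empty clause results — contradiction.
Every branch closes, so no satisfying assignment exists.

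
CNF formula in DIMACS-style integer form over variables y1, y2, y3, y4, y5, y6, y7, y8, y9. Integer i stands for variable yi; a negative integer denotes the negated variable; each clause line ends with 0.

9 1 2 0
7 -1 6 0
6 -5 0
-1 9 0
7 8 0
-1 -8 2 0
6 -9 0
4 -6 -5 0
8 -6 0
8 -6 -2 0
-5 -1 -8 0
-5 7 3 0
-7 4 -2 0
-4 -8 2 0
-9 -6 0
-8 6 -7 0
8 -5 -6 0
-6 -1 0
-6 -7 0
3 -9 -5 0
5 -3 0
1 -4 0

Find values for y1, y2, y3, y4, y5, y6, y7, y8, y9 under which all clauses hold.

y1=False, y2=True, y3=False, y4=False, y5=False, y6=False, y7=False, y8=True, y9=False

Check each clause:
  1. (y2 OR y9 OR y1) — y2 is true.
  2. (NOT y1 OR y7 OR y6) — NOT y1 is true.
  3. (y6 OR NOT y5) — NOT y5 is true.
  4. (y9 OR NOT y1) — NOT y1 is true.
  5. (y8 OR y7) — y8 is true.
  6. (NOT y1 OR NOT y8 OR y2) — y2 is true.
  7. (y6 OR NOT y9) — NOT y9 is true.
  8. (NOT y5 OR y4 OR NOT y6) — NOT y6 is true.
  9. (y8 OR NOT y6) — y8 is true.
  10. (NOT y6 OR NOT y2 OR y8) — y8 is true.
  11. (NOT y8 OR NOT y1 OR NOT y5) — NOT y5 is true.
  12. (y7 OR NOT y5 OR y3) — NOT y5 is true.
  13. (NOT y7 OR NOT y2 OR y4) — NOT y7 is true.
  14. (NOT y4 OR NOT y8 OR y2) — y2 is true.
  15. (NOT y6 OR NOT y9) — NOT y6 is true.
  16. (NOT y7 OR y6 OR NOT y8) — NOT y7 is true.
  17. (NOT y5 OR y8 OR NOT y6) — y8 is true.
  18. (NOT y6 OR NOT y1) — NOT y6 is true.
  19. (NOT y6 OR NOT y7) — NOT y7 is true.
  20. (NOT y5 OR NOT y9 OR y3) — NOT y5 is true.
  21. (NOT y3 OR y5) — NOT y3 is true.
  22. (NOT y4 OR y1) — NOT y4 is true.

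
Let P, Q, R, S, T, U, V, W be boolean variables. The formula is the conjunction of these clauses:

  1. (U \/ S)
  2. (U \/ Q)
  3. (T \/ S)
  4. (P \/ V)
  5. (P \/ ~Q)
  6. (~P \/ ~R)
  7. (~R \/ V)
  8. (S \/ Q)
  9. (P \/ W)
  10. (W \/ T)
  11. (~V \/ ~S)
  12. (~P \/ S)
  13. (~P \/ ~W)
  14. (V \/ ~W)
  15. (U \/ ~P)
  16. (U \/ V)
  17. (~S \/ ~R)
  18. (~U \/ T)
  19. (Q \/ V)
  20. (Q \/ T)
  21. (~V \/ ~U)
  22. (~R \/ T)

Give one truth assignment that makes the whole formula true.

P=True, Q=True, R=False, S=True, T=True, U=True, V=False, W=False

Pure literal: R appears only negated; assign R = False.
T occurs only positively in the remaining clauses — set T = True.
Branch on P: take P = True.
  then S is forced to True.
  then V is forced to False.
  then W is forced to False.
  then U is forced to True.
  then Q is forced to True.
Check each clause:
  1. (S \/ U) — S is true.
  2. (Q \/ U) — Q is true.
  3. (S \/ T) — S is true.
  4. (V \/ P) — P is true.
  5. (~Q \/ P) — P is true.
  6. (~P \/ ~R) — ~R is true.
  7. (V \/ ~R) — ~R is true.
  8. (S \/ Q) — Q is true.
  9. (P \/ W) — P is true.
  10. (T \/ W) — T is true.
  11. (~V \/ ~S) — ~V is true.
  12. (~P \/ S) — S is true.
  13. (~P \/ ~W) — ~W is true.
  14. (~W \/ V) — ~W is true.
  15. (U \/ ~P) — U is true.
  16. (V \/ U) — U is true.
  17. (~S \/ ~R) — ~R is true.
  18. (~U \/ T) — T is true.
  19. (V \/ Q) — Q is true.
  20. (T \/ Q) — Q is true.
  21. (~V \/ ~U) — ~V is true.
  22. (T \/ ~R) — ~R is true.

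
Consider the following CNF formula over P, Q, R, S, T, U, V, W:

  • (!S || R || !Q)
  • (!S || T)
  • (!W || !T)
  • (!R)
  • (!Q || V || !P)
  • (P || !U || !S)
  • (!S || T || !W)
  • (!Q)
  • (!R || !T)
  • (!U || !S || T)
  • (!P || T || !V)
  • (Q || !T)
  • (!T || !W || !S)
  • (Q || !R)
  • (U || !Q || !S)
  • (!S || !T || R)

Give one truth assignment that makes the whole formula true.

P = 0, Q = 0, R = 0, S = 0, T = 0, U = 1, V = 0, W = 1

Unit propagation: (!R) forces R = False.
Unit propagation: (!Q) forces Q = False.
The clause (!T) is unit: T must be False.
The clause (!S) is unit: S must be False.
Pure literal: P appears only negated; assign P = False.
V occurs only negated in the remaining clauses — set V = False.
U, W are now unconstrained; take U = True, W = True.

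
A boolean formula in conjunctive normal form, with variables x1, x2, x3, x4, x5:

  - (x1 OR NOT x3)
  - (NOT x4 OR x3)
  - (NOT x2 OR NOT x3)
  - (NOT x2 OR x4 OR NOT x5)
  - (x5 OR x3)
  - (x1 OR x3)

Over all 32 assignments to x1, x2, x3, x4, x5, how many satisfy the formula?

5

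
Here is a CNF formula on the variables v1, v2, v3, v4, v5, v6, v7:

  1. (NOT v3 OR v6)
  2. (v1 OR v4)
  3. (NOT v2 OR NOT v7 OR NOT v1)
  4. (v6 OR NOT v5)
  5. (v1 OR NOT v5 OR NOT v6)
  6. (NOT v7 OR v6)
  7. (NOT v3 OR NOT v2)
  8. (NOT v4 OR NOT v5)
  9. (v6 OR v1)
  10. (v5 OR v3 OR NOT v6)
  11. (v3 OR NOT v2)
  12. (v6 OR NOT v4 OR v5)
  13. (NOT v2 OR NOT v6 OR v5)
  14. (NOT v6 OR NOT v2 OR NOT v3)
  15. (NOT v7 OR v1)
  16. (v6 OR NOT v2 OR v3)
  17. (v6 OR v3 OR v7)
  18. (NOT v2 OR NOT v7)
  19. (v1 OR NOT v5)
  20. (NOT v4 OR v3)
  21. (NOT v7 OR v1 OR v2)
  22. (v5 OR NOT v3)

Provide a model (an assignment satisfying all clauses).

Set v1 = True and propagate.
Branch on v2: take v2 = False.
Set v3 = False and propagate.
  then v4 is forced to False.
For the remaining variables, v5 = True, v6 = True, v7 = False works.

v1 = True  v2 = False  v3 = False  v4 = False  v5 = True  v6 = True  v7 = False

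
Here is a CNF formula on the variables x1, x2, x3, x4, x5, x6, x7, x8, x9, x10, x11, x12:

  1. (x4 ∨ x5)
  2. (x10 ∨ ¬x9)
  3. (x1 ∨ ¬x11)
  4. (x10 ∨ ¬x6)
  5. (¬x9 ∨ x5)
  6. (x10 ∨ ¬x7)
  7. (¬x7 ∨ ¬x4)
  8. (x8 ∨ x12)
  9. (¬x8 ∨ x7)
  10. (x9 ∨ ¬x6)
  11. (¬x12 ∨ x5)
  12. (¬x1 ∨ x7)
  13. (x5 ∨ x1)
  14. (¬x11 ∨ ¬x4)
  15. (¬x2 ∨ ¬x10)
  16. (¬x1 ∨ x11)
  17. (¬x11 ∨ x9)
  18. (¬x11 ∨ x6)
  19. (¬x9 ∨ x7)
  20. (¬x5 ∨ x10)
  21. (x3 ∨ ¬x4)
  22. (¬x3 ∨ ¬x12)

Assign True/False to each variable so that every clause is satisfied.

Pure literal: x2 appears only negated; assign x2 = False.
Set x1 = False and propagate.
  then x11 is forced to False.
  then x5 is forced to True.
  then x10 is forced to True.
Set x3 = False and propagate.
  then x4 is forced to False.
The remaining clauses are satisfied by x6 = True, x7 = True, x8 = True, x9 = True, x12 = True.
Every clause has at least one true literal under this assignment.

x1 = F  x2 = F  x3 = F  x4 = F  x5 = T  x6 = T  x7 = T  x8 = T  x9 = T  x10 = T  x11 = F  x12 = T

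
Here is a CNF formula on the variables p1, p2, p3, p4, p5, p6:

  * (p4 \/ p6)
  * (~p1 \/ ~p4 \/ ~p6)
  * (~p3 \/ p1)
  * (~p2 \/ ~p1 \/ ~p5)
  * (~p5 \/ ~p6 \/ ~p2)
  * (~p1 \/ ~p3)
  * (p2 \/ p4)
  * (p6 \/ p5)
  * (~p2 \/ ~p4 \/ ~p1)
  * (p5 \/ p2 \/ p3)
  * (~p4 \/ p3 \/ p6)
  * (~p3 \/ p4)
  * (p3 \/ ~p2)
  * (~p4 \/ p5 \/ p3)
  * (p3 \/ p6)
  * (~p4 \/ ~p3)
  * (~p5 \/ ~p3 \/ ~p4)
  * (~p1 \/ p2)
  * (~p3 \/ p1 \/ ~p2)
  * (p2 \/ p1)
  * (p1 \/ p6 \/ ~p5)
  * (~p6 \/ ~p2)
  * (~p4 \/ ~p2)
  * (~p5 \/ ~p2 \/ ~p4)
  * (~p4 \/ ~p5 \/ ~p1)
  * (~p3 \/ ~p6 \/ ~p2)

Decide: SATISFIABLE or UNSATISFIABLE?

UNSATISFIABLE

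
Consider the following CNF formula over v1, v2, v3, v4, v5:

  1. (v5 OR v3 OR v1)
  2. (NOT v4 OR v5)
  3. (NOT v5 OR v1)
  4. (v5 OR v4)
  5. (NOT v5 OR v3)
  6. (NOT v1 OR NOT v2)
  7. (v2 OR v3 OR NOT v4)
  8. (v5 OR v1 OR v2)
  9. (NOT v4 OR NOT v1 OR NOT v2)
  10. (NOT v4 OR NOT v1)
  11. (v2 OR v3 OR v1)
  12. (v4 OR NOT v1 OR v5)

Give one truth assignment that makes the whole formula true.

v1=T, v2=F, v3=T, v4=F, v5=T

Check each clause:
  1. (v1 OR v3 OR v5) — v1 is true.
  2. (NOT v4 OR v5) — NOT v4 is true.
  3. (NOT v5 OR v1) — v1 is true.
  4. (v4 OR v5) — v5 is true.
  5. (NOT v5 OR v3) — v3 is true.
  6. (NOT v1 OR NOT v2) — NOT v2 is true.
  7. (NOT v4 OR v3 OR v2) — v3 is true.
  8. (v5 OR v2 OR v1) — v1 is true.
  9. (NOT v1 OR NOT v2 OR NOT v4) — NOT v4 is true.
  10. (NOT v4 OR NOT v1) — NOT v4 is true.
  11. (v2 OR v3 OR v1) — v1 is true.
  12. (v5 OR NOT v1 OR v4) — v5 is true.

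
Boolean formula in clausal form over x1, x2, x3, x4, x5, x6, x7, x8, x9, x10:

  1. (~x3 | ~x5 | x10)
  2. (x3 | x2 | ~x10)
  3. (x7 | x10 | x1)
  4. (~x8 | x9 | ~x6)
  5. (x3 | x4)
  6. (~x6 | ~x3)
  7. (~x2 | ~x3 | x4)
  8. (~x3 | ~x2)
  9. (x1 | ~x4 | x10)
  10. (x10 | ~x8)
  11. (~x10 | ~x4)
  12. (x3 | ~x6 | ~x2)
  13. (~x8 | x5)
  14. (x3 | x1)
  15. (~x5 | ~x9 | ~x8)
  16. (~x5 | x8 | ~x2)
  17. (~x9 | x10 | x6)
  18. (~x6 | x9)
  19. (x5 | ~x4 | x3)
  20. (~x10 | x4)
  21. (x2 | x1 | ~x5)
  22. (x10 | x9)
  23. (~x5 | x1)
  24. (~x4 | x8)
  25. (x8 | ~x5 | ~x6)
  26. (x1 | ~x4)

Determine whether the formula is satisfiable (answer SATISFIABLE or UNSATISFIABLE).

x3 = True:
  x10 = True:
    propagation gives x4=False; an empty clause results — contradiction.
  x10 = False:
    propagation gives x5=False, x8=False, x9=False; an empty clause results — contradiction.
x3 = False:
  propagation gives x4=True, x10=False, x1=True, x8=False; an empty clause results — contradiction.
Every branch closes, so no satisfying assignment exists.

UNSATISFIABLE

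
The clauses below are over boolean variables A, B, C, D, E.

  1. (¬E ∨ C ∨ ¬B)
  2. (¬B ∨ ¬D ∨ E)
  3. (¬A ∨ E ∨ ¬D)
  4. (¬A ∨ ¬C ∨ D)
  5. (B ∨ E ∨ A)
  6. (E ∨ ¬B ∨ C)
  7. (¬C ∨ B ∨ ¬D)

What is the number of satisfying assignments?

Case analysis on B and E:
  B=1, E=1: remaining (A,C,D) ∈ {(0,1,0); (0,1,1); (1,1,1)} — 3.
  B=1, E=0: remaining (A,C,D) ∈ {(0,1,0)} — 1.
  B=0, E=1: 5 of the 8 assignments to (A,C,D) work.
  B=0, E=0: remaining (A,C,D) ∈ {(1,0,0)} — 1.
Total: 3 + 1 + 5 + 1 = 10.

10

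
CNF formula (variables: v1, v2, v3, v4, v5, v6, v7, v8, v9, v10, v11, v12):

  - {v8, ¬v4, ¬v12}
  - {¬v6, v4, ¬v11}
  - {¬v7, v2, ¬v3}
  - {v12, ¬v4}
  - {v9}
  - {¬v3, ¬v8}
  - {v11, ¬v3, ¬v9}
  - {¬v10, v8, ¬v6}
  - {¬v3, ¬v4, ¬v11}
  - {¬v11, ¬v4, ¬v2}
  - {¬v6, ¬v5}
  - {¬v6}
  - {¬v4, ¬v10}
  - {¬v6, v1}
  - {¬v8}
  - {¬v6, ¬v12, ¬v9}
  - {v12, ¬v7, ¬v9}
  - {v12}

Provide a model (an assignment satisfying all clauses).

v1=F, v2=T, v3=T, v4=F, v5=F, v6=F, v7=F, v8=F, v9=T, v10=T, v11=T, v12=T

Check each clause:
  1. {¬v12, ¬v4, v8} — ¬v4 is true.
  2. {¬v11, v4, ¬v6} — ¬v6 is true.
  3. {v2, ¬v3, ¬v7} — ¬v7 is true.
  4. {v12, ¬v4} — v12 is true.
  5. {v9} — v9 is true.
  6. {¬v3, ¬v8} — ¬v8 is true.
  7. {¬v9, v11, ¬v3} — v11 is true.
  8. {v8, ¬v10, ¬v6} — ¬v6 is true.
  9. {¬v4, ¬v11, ¬v3} — ¬v4 is true.
  10. {¬v4, ¬v11, ¬v2} — ¬v4 is true.
  11. {¬v6, ¬v5} — ¬v6 is true.
  12. {¬v6} — ¬v6 is true.
  13. {¬v4, ¬v10} — ¬v4 is true.
  14. {v1, ¬v6} — ¬v6 is true.
  15. {¬v8} — ¬v8 is true.
  16. {¬v9, ¬v6, ¬v12} — ¬v6 is true.
  17. {v12, ¬v9, ¬v7} — ¬v7 is true.
  18. {v12} — v12 is true.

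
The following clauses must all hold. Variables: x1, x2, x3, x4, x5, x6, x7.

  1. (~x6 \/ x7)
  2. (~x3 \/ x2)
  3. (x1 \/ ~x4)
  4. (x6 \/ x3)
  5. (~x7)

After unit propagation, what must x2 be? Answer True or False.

Unit clause (~x7) sets x7 = False.
In (x7 \/ ~x6), x7 is now false; ~x6 must hold, so x6 = False.
(x6 \/ x3): since x6 = False, the clause reduces to (x3). x3 = True.
In (x2 \/ ~x3), ~x3 is now false; x2 must hold, so x2 = True.

True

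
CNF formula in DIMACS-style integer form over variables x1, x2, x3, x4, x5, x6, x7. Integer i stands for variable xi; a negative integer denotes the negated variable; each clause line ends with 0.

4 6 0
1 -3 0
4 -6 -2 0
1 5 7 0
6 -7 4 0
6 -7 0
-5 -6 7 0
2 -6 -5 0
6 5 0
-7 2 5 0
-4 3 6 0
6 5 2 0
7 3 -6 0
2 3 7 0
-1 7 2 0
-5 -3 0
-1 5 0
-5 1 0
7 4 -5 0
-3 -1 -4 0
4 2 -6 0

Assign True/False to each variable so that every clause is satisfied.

Try x1 = False.
  then x3 is forced to False.
  then x5 is forced to False.
  then x7 is forced to True.
  then x6 is forced to True.
  then x2 is forced to True.
  then x4 is forced to True.
Every clause has at least one true literal under this assignment.

x1=F, x2=T, x3=F, x4=T, x5=F, x6=T, x7=T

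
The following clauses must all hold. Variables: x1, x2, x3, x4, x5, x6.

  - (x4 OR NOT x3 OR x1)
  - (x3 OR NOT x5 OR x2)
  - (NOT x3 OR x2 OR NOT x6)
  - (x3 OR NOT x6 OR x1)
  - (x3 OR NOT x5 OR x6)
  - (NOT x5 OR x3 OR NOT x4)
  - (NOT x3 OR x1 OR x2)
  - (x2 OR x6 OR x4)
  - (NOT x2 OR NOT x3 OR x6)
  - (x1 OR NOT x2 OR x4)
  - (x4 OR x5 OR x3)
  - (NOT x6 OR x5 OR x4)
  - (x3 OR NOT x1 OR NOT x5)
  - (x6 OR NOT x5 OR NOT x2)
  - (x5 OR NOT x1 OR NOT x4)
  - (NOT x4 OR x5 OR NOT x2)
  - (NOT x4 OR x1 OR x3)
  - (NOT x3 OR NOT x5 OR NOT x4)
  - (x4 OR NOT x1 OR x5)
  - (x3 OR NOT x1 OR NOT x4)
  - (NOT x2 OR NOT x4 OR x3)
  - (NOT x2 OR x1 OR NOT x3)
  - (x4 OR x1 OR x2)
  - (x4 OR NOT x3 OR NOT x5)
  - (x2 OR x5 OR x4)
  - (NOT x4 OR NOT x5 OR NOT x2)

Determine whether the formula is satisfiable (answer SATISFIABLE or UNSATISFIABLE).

UNSATISFIABLE

x4 = True:
  x3 = True:
    propagation gives x5=False, x1=False, x2=True; an empty clause results — contradiction.
  x3 = False:
    propagation gives x5=False, x1=False; an empty clause results — contradiction.
x4 = False:
  x3 = True:
    propagation gives x1=True, x5=True; an empty clause results — contradiction.
  x3 = False:
    propagation gives x5=True, x2=True, x6=True, x1=True; an empty clause results — contradiction.
Every branch closes, so no satisfying assignment exists.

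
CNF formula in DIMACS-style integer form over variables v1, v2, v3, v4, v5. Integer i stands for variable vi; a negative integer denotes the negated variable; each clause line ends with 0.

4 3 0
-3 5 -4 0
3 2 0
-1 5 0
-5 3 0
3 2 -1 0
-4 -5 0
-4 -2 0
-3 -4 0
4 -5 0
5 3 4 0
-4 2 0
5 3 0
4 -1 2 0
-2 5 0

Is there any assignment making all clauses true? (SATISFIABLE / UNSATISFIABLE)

SATISFIABLE

v1 occurs only negated in the remaining clauses — set v1 = False.
Branch on v2: take v2 = False.
  then v3 is forced to True.
  then v4 is forced to False.
  then v5 is forced to False.
So v1=False, v2=False, v3=True, v4=False, v5=False is a satisfying assignment.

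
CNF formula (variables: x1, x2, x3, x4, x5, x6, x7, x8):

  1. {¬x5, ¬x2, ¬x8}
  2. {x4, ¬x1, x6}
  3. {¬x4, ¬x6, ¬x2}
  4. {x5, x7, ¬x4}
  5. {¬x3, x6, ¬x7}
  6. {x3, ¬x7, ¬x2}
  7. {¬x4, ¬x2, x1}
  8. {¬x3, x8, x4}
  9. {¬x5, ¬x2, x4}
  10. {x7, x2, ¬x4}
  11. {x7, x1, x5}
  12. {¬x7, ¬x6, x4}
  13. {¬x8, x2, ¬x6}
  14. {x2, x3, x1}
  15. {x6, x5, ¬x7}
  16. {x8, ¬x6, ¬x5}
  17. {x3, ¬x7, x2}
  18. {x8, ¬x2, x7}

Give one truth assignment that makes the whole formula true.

x1=False, x2=False, x3=True, x4=False, x5=True, x6=False, x7=False, x8=True

Set x1 = False and propagate.
Branch on x2: take x2 = False.
  then x3 is forced to True.
Try x4 = False.
  then x8 is forced to True.
  then x6 is forced to False.
  then x7 is forced to False.
  then x5 is forced to True.
Every clause has at least one true literal under this assignment.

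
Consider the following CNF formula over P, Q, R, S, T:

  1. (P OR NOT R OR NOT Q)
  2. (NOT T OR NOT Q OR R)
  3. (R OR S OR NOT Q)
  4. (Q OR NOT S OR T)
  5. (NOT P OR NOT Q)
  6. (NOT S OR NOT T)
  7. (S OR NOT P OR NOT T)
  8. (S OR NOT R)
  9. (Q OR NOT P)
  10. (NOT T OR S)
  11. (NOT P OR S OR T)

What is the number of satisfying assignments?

2

Satisfying assignments:
  P=0 Q=0 R=0 S=0 T=0
  P=0 Q=1 R=0 S=1 T=0
That's 2 in total.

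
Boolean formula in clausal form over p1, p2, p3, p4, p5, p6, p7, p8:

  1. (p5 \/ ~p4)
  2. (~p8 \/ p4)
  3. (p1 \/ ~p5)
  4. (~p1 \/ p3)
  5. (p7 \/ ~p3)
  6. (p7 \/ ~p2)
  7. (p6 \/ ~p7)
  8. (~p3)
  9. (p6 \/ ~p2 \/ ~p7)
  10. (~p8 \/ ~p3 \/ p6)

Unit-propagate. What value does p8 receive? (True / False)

False

Unit clause (~p3) sets p3 = False.
(p3 \/ ~p1) with p3 = False leaves only ~p1, so p1 = False.
From (~p5 \/ p1) and p1 = False: p5 = False.
(~p4 \/ p5) with p5 = False leaves only ~p4, so p4 = False.
From (~p8 \/ p4) and p4 = False: p8 = False.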